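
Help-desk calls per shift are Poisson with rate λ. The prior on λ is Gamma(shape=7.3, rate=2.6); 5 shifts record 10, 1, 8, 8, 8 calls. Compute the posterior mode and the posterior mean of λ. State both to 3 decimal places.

Σ counts = 35. Posterior: Gamma(shape = 7.3+35 = 42.3, rate = 2.6+5 = 7.6).
Mode = (α−1)/β = 41.3/7.6 = 5.434.
Mean = α/β = 42.3/7.6 = 5.566.
The posterior is right-skewed, so the mean exceeds the mode.

posterior mode = 5.434, posterior mean = 5.566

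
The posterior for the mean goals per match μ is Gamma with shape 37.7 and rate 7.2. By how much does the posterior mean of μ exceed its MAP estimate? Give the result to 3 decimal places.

0.139

Mode = (α−1)/β = 36.7/7.2 = 5.097.
Mean = α/β = 37.7/7.2 = 5.236.
Difference = 5.236 − 5.097 = 0.139.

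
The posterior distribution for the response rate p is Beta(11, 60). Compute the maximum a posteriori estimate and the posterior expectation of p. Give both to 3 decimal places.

Mode = (11−1)/(11+60−2) = 10/69 = 0.145.
Mean = 11/(11+60) = 11/71 = 0.155.
The mean is pulled above the mode by the posterior's right skew.

MAP = 0.145, posterior mean = 0.155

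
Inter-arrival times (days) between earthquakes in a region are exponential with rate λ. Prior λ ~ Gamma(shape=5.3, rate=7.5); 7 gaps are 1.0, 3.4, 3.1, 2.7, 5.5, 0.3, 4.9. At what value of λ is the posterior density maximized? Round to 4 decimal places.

Σ times = 20.9. Posterior: Gamma(shape = 5.3+7 = 12.3, rate = 7.5+20.9 = 28.4).
Mode = (α−1)/β = 11.3/28.4 = 0.3979.
Mean = α/β = 12.3/28.4 = 0.4331.
This is the posterior mode — the MAP estimate.

0.3979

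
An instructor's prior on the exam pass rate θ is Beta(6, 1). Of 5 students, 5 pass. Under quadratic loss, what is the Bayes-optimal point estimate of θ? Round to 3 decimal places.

0.917

Posterior: Beta(6+5, 1+0) = Beta(11, 1).
Since β = 1 ≤ 1 and α > 1, the Beta density is monotone increasing on [0,1]; the mode is at 1.
Mean = 11/(11+1) = 0.917.
Quadratic loss ⇒ the optimal estimator is the posterior mean.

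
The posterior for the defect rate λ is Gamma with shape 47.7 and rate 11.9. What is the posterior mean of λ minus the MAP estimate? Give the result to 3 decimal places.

Mode = (α−1)/β = 46.7/11.9 = 3.924.
Mean = α/β = 47.7/11.9 = 4.008.
Difference = 4.008 − 3.924 = 0.084.
The posterior is right-skewed, so the mean exceeds the mode.

0.084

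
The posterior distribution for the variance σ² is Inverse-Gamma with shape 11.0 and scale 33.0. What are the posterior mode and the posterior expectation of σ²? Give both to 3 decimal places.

Mode = β/(α+1) = 33.0/12.0 = 2.750.
Mean = β/(α−1) = 33.0/10.0 = 3.300.

MAP = 2.750, posterior mean = 3.300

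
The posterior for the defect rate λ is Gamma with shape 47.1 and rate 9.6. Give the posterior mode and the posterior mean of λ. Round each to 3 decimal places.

MAP = 4.802, posterior mean = 4.906

Mode = (α−1)/β = 46.1/9.6 = 4.802.
Mean = α/β = 47.1/9.6 = 4.906.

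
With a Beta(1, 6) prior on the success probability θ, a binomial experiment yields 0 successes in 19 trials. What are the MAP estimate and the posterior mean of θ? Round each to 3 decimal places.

MAP: 0.000. Posterior mean: 0.038.

Posterior: Beta(1+0, 6+19) = Beta(1, 25).
Since α = 1 ≤ 1 and β > 1, the Beta density is monotone decreasing on [0,1]; the mode is at 0.
Mean = 1/(1+25) = 0.038.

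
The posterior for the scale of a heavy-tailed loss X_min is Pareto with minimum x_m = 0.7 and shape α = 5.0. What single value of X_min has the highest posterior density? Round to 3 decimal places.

The Pareto density is strictly decreasing on [x_m, ∞), so the mode is x_m = 0.700.
Mean = α·x_m/(α−1) = 5.0·0.7/4.0 = 0.875.
This is the posterior mode — the MAP estimate.

0.700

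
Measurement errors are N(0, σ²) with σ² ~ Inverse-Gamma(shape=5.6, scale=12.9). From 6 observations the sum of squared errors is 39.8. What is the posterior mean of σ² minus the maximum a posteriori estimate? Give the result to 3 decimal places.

0.899

Posterior: Inverse-Gamma(shape = 5.6+6/2 = 8.6, scale = 12.9+39.8/2 = 32.8).
Mode = β/(α+1) = 32.8/9.6 = 3.417.
Mean = β/(α−1) = 32.8/7.6 = 4.316.
Difference = 4.316 − 3.417 = 0.899.
Mean > mode: the posterior has a right tail.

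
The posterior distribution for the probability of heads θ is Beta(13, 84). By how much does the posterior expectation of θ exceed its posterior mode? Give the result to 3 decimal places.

0.008

Mode = (13−1)/(13+84−2) = 12/95 = 0.126.
Mean = 13/(13+84) = 13/97 = 0.134.
Difference = 0.134 − 0.126 = 0.008.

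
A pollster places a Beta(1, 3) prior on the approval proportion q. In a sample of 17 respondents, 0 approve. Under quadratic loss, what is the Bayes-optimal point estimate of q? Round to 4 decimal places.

0.0476

Posterior: Beta(1+0, 3+17) = Beta(1, 20).
Since α = 1 ≤ 1 and β > 1, the Beta density is monotone decreasing on [0,1]; the mode is at 0.
Mean = 1/(1+20) = 0.0476.
Quadratic loss ⇒ the optimal estimator is the posterior mean.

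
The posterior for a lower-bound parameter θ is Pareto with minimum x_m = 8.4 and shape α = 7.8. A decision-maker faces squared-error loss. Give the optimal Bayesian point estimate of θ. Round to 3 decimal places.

The Pareto density is strictly decreasing on [x_m, ∞), so the mode is x_m = 8.400.
Mean = α·x_m/(α−1) = 7.8·8.4/6.8 = 9.635.
Squared-error loss ⇒ the optimal estimator is the posterior mean.

9.635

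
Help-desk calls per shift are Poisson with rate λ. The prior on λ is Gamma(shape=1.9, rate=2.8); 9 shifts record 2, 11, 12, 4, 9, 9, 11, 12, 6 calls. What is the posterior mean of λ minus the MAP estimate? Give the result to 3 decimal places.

Σ counts = 76. Posterior: Gamma(shape = 1.9+76 = 77.9, rate = 2.8+9 = 11.8).
Mode = (α−1)/β = 76.9/11.8 = 6.517.
Mean = α/β = 77.9/11.8 = 6.602.
Difference = 6.602 − 6.517 = 0.085.
The posterior is right-skewed, so the mean exceeds the mode.

0.085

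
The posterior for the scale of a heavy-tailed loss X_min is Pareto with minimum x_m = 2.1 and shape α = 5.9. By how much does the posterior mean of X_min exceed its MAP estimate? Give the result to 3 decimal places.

The Pareto density is strictly decreasing on [x_m, ∞), so the mode is x_m = 2.100.
Mean = α·x_m/(α−1) = 5.9·2.1/4.9 = 2.529.
Difference = 2.529 − 2.100 = 0.429.

0.429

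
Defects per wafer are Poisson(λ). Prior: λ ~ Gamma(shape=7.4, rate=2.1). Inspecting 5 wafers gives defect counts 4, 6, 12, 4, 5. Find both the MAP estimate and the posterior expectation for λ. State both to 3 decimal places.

Σ counts = 31. Posterior: Gamma(shape = 7.4+31 = 38.4, rate = 2.1+5 = 7.1).
Mode = (α−1)/β = 37.4/7.1 = 5.268.
Mean = α/β = 38.4/7.1 = 5.408.

λ_MAP = 5.268, E[λ|data] = 5.408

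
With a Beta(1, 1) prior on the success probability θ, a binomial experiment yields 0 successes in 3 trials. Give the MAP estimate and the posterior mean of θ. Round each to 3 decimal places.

MAP: 0.000. Posterior mean: 0.200.

Posterior: Beta(1+0, 1+3) = Beta(1, 4).
Since α = 1 ≤ 1 and β > 1, the Beta density is monotone decreasing on [0,1]; the mode is at 0.
Mean = 1/(1+4) = 0.200.
The posterior is right-skewed, so the mean exceeds the mode.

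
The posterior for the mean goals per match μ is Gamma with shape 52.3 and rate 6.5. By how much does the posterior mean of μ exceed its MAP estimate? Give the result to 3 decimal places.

0.154

Mode = (α−1)/β = 51.3/6.5 = 7.892.
Mean = α/β = 52.3/6.5 = 8.046.
Difference = 8.046 − 7.892 = 0.154.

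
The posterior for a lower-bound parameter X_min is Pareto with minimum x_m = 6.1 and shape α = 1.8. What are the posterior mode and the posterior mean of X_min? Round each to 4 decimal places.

MAP: 6.1000. Posterior mean: 13.7250.

The Pareto density is strictly decreasing on [x_m, ∞), so the mode is x_m = 6.1000.
Mean = α·x_m/(α−1) = 1.8·6.1/0.8 = 13.7250.
Mean > mode: the posterior has a right tail.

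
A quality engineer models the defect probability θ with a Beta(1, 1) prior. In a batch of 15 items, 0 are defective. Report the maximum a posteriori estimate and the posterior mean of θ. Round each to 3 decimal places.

Posterior: Beta(1+0, 1+15) = Beta(1, 16).
Since α = 1 ≤ 1 and β > 1, the Beta density is monotone decreasing on [0,1]; the mode is at 0.
Mean = 1/(1+16) = 0.059.
The mean is pulled above the mode by the posterior's right skew.

maximum a posteriori estimate = 0.000, posterior mean = 0.059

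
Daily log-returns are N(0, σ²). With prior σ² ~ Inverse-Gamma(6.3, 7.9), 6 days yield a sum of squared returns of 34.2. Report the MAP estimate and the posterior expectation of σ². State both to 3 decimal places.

Posterior: Inverse-Gamma(shape = 6.3+6/2 = 9.3, scale = 7.9+34.2/2 = 25.0).
Mode = β/(α+1) = 25.0/10.3 = 2.427.
Mean = β/(α−1) = 25.0/8.3 = 3.012.

σ²_MAP = 2.427, E[σ²|data] = 3.012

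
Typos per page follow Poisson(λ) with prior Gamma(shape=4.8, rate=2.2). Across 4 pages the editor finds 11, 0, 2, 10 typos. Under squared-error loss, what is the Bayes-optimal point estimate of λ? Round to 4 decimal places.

Σ counts = 23. Posterior: Gamma(shape = 4.8+23 = 27.8, rate = 2.2+4 = 6.2).
Mode = (α−1)/β = 26.8/6.2 = 4.3226.
Mean = α/β = 27.8/6.2 = 4.4839.
Squared-error loss ⇒ the optimal estimator is the posterior mean.

4.4839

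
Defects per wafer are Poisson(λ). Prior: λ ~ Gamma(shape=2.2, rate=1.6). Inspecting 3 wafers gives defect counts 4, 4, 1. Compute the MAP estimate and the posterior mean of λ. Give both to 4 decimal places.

MAP = 2.2174, posterior mean = 2.4348

Σ counts = 9. Posterior: Gamma(shape = 2.2+9 = 11.2, rate = 1.6+3 = 4.6).
Mode = (α−1)/β = 10.2/4.6 = 2.2174.
Mean = α/β = 11.2/4.6 = 2.4348.
Mean > mode: the posterior has a right tail.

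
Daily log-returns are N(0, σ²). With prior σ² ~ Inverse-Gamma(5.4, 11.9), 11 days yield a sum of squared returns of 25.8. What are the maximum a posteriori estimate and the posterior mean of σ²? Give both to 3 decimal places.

MAP: 2.084. Posterior mean: 2.505.

Posterior: Inverse-Gamma(shape = 5.4+11/2 = 10.9, scale = 11.9+25.8/2 = 24.8).
Mode = β/(α+1) = 24.8/11.9 = 2.084.
Mean = β/(α−1) = 24.8/9.9 = 2.505.
The mean is pulled above the mode by the posterior's right skew.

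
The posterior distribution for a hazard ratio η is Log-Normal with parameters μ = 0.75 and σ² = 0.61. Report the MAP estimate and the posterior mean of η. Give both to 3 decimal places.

Mode = exp(μ − σ²) = exp(0.14) = 1.150.
Mean = exp(μ + σ²/2) = exp(1.055) = 2.872.
The posterior is right-skewed, so the mean exceeds the mode.

MAP = 1.150; posterior mean = 2.872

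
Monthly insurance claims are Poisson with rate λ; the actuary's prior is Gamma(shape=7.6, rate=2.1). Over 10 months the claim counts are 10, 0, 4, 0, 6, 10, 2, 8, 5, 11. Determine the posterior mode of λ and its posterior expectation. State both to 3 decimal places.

MAP = 5.174, posterior mean = 5.256

Σ counts = 56. Posterior: Gamma(shape = 7.6+56 = 63.6, rate = 2.1+10 = 12.1).
Mode = (α−1)/β = 62.6/12.1 = 5.174.
Mean = α/β = 63.6/12.1 = 5.256.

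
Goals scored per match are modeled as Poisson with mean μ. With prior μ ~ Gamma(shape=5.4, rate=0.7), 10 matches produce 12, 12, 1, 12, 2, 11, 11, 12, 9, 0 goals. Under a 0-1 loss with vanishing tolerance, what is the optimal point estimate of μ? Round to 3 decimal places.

Σ counts = 82. Posterior: Gamma(shape = 5.4+82 = 87.4, rate = 0.7+10 = 10.7).
Mode = (α−1)/β = 86.4/10.7 = 8.075.
Mean = α/β = 87.4/10.7 = 8.168.
This is the posterior mode — the MAP estimate.

8.075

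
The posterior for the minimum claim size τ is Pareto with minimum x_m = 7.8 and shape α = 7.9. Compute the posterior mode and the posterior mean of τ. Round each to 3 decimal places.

posterior mode = 7.800, posterior mean = 8.930

The Pareto density is strictly decreasing on [x_m, ∞), so the mode is x_m = 7.800.
Mean = α·x_m/(α−1) = 7.9·7.8/6.9 = 8.930.
Right-skewed posterior ⇒ mode < mean.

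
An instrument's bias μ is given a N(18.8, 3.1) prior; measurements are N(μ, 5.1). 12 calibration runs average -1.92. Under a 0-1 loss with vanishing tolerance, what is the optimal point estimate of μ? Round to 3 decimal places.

Posterior for μ is Normal. Precision-weighted mean: (1/3.1·18.8 + 12/5.1·-1.92) / (1/3.1 + 12/5.1) = 0.578.
A Normal posterior is symmetric, so mode = mean.
This is the posterior mode — the MAP estimate.

0.578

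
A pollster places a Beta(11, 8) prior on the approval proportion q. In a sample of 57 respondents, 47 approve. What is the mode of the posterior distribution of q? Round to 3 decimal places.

Posterior: Beta(11+47, 8+10) = Beta(58, 18).
Mode = (58−1)/(58+18−2) = 57/74 = 0.770.
Mean = 58/(58+18) = 58/76 = 0.763.
This is the posterior mode — the MAP estimate.

0.770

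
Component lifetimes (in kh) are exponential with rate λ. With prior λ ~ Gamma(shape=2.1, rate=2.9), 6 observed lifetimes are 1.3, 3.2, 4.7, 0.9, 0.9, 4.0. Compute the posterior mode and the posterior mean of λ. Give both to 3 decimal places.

MAP = 0.397, posterior mean = 0.453

Σ times = 15.0. Posterior: Gamma(shape = 2.1+6 = 8.1, rate = 2.9+15.0 = 17.9).
Mode = (α−1)/β = 7.1/17.9 = 0.397.
Mean = α/β = 8.1/17.9 = 0.453.
The mean is pulled above the mode by the posterior's right skew.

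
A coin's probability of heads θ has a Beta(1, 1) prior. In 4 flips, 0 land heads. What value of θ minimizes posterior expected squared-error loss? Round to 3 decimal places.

Posterior: Beta(1+0, 1+4) = Beta(1, 5).
Since α = 1 ≤ 1 and β > 1, the Beta density is monotone decreasing on [0,1]; the mode is at 0.
Mean = 1/(1+5) = 0.167.
Squared-error loss ⇒ the optimal estimator is the posterior mean.

0.167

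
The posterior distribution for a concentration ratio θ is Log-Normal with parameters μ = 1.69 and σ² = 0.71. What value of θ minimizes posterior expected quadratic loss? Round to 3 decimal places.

7.729

Mode = exp(μ − σ²) = exp(0.98) = 2.664.
Mean = exp(μ + σ²/2) = exp(2.045) = 7.729.
Quadratic loss ⇒ the optimal estimator is the posterior mean.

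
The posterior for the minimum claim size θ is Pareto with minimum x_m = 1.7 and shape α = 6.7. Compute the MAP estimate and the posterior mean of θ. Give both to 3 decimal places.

MAP = 1.700; posterior mean = 1.998

The Pareto density is strictly decreasing on [x_m, ∞), so the mode is x_m = 1.700.
Mean = α·x_m/(α−1) = 6.7·1.7/5.7 = 1.998.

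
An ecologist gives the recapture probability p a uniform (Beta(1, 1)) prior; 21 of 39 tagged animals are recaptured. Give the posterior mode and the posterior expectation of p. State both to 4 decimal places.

p_MAP = 0.5385, E[p|data] = 0.5366

Posterior: Beta(1+21, 1+18) = Beta(22, 19).
Mode = (22−1)/(22+19−2) = 21/39 = 0.5385.
With a flat prior the MAP equals the MLE, 21/39.
Mean = 22/(22+19) = 22/41 = 0.5366.
The posterior is left-skewed, so the mode exceeds the mean.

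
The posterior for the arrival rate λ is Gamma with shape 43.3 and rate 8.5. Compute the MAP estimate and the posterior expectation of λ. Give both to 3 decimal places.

λ_MAP = 4.976, E[λ|data] = 5.094

Mode = (α−1)/β = 42.3/8.5 = 4.976.
Mean = α/β = 43.3/8.5 = 5.094.
Mean > mode: the posterior has a right tail.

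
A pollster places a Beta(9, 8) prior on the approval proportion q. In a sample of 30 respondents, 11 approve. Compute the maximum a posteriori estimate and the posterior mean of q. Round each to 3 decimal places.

Posterior: Beta(9+11, 8+19) = Beta(20, 27).
Mode = (20−1)/(20+27−2) = 19/45 = 0.422.
Mean = 20/(20+27) = 20/47 = 0.426.

maximum a posteriori estimate = 0.422, posterior mean = 0.426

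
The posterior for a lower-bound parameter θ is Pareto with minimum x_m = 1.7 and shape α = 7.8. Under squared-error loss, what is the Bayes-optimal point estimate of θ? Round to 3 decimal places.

The Pareto density is strictly decreasing on [x_m, ∞), so the mode is x_m = 1.700.
Mean = α·x_m/(α−1) = 7.8·1.7/6.8 = 1.950.
Squared-error loss ⇒ the optimal estimator is the posterior mean.

1.950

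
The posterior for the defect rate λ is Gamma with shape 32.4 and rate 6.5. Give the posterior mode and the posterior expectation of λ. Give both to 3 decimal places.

MAP = 4.831, posterior mean = 4.985

Mode = (α−1)/β = 31.4/6.5 = 4.831.
Mean = α/β = 32.4/6.5 = 4.985.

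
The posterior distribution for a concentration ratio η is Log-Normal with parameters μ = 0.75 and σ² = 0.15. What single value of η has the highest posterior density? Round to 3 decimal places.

Mode = exp(μ − σ²) = exp(0.60) = 1.822.
Mean = exp(μ + σ²/2) = exp(0.825) = 2.282.
This is the posterior mode — the MAP estimate.

1.822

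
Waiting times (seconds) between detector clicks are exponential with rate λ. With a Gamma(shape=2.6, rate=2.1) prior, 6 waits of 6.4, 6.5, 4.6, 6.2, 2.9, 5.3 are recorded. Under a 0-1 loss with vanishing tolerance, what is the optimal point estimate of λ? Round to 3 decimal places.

0.224

Σ times = 31.9. Posterior: Gamma(shape = 2.6+6 = 8.6, rate = 2.1+31.9 = 34.0).
Mode = (α−1)/β = 7.6/34.0 = 0.224.
Mean = α/β = 8.6/34.0 = 0.253.
This is the posterior mode — the MAP estimate.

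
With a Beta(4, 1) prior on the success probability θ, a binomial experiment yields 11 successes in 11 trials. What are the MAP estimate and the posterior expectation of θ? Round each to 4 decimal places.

MAP = 1.0000, posterior mean = 0.9375

Posterior: Beta(4+11, 1+0) = Beta(15, 1).
Since β = 1 ≤ 1 and α > 1, the Beta density is monotone increasing on [0,1]; the mode is at 1.
Mean = 15/(15+1) = 0.9375.
The mean is pulled below the mode by the posterior's left skew.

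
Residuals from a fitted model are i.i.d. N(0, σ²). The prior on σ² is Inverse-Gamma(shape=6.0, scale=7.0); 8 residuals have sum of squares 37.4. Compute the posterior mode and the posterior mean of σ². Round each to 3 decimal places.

Posterior: Inverse-Gamma(shape = 6.0+8/2 = 10.0, scale = 7.0+37.4/2 = 25.7).
Mode = β/(α+1) = 25.7/11.0 = 2.336.
Mean = β/(α−1) = 25.7/9.0 = 2.856.

MAP = 2.336; posterior mean = 2.856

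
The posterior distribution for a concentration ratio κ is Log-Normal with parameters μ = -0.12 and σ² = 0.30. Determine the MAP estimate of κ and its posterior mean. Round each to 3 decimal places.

MAP = 0.657, posterior mean = 1.030

Mode = exp(μ − σ²) = exp(-0.42) = 0.657.
Mean = exp(μ + σ²/2) = exp(0.030) = 1.030.
The posterior is right-skewed, so the mean exceeds the mode.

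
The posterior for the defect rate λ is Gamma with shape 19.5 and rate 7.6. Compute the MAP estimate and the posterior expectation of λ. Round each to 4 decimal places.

MAP = 2.4342; posterior mean = 2.5658

Mode = (α−1)/β = 18.5/7.6 = 2.4342.
Mean = α/β = 19.5/7.6 = 2.5658.
The mean is pulled above the mode by the posterior's right skew.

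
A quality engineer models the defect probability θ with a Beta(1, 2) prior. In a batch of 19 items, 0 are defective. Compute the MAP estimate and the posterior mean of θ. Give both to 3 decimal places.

MAP: 0.000. Posterior mean: 0.045.

Posterior: Beta(1+0, 2+19) = Beta(1, 21).
Since α = 1 ≤ 1 and β > 1, the Beta density is monotone decreasing on [0,1]; the mode is at 0.
Mean = 1/(1+21) = 0.045.
Mean > mode: the posterior has a right tail.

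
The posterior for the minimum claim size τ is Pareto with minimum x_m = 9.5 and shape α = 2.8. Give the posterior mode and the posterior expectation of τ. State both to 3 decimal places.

The Pareto density is strictly decreasing on [x_m, ∞), so the mode is x_m = 9.500.
Mean = α·x_m/(α−1) = 2.8·9.5/1.8 = 14.778.

posterior mode = 9.500, posterior expectation = 14.778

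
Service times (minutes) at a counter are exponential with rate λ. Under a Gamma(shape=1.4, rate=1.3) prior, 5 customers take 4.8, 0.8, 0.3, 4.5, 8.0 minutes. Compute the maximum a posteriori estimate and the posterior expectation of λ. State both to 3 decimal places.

MAP: 0.274. Posterior mean: 0.325.

Σ times = 18.4. Posterior: Gamma(shape = 1.4+5 = 6.4, rate = 1.3+18.4 = 19.7).
Mode = (α−1)/β = 5.4/19.7 = 0.274.
Mean = α/β = 6.4/19.7 = 0.325.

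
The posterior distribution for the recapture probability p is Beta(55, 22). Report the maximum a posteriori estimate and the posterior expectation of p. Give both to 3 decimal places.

maximum a posteriori estimate = 0.720, posterior expectation = 0.714

Mode = (55−1)/(55+22−2) = 54/75 = 0.720.
Mean = 55/(55+22) = 55/77 = 0.714.
The posterior is left-skewed, so the mode exceeds the mean.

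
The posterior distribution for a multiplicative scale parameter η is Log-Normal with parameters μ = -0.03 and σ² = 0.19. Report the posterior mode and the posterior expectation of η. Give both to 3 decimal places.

MAP = 0.803; posterior mean = 1.067

Mode = exp(μ − σ²) = exp(-0.22) = 0.803.
Mean = exp(μ + σ²/2) = exp(0.065) = 1.067.
Mean > mode: the posterior has a right tail.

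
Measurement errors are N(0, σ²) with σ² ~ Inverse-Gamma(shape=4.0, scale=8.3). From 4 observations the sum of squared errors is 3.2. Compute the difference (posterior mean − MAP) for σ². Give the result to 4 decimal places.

0.5657

Posterior: Inverse-Gamma(shape = 4.0+4/2 = 6.0, scale = 8.3+3.2/2 = 9.9).
Mode = β/(α+1) = 9.9/7.0 = 1.4143.
Mean = β/(α−1) = 9.9/5.0 = 1.9800.
Difference = 1.9800 − 1.4143 = 0.5657.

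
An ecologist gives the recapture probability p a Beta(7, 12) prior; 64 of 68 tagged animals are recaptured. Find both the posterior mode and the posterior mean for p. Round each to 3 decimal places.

posterior mode = 0.824, posterior mean = 0.816

Posterior: Beta(7+64, 12+4) = Beta(71, 16).
Mode = (71−1)/(71+16−2) = 70/85 = 0.824.
Mean = 71/(71+16) = 71/87 = 0.816.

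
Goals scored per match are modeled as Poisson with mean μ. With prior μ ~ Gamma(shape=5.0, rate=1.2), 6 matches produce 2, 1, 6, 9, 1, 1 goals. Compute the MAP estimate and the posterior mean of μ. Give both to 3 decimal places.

Σ counts = 20. Posterior: Gamma(shape = 5.0+20 = 25.0, rate = 1.2+6 = 7.2).
Mode = (α−1)/β = 24.0/7.2 = 3.333.
Mean = α/β = 25.0/7.2 = 3.472.
The posterior is right-skewed, so the mean exceeds the mode.

μ_MAP = 3.333, E[μ|data] = 3.472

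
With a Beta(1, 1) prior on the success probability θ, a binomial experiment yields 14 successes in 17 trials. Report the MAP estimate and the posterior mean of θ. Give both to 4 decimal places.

MAP: 0.8235. Posterior mean: 0.7895.

Posterior: Beta(1+14, 1+3) = Beta(15, 4).
Mode = (15−1)/(15+4−2) = 14/17 = 0.8235.
With a flat prior the MAP equals the MLE, 14/17.
Mean = 15/(15+4) = 15/19 = 0.7895.
Mode > mean: the posterior has a left tail.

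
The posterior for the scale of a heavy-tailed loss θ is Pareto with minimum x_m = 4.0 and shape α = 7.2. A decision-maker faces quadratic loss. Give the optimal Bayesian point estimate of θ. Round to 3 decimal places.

4.645

The Pareto density is strictly decreasing on [x_m, ∞), so the mode is x_m = 4.000.
Mean = α·x_m/(α−1) = 7.2·4.0/6.2 = 4.645.
Quadratic loss ⇒ the optimal estimator is the posterior mean.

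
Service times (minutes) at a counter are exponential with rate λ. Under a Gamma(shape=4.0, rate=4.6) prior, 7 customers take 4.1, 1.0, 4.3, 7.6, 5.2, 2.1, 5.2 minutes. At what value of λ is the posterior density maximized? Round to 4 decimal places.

Σ times = 29.5. Posterior: Gamma(shape = 4.0+7 = 11.0, rate = 4.6+29.5 = 34.1).
Mode = (α−1)/β = 10.0/34.1 = 0.2933.
Mean = α/β = 11.0/34.1 = 0.3226.
This is the posterior mode — the MAP estimate.

0.2933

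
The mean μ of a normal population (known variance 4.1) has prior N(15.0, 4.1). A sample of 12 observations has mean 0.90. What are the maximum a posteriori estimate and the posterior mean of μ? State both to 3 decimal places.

Posterior for μ is Normal. Precision-weighted mean: (1/4.1·15.0 + 12/4.1·0.90) / (1/4.1 + 12/4.1) = 1.985.
A Normal posterior is symmetric, so mode = mean.

maximum a posteriori estimate = 1.985, posterior mean = 1.985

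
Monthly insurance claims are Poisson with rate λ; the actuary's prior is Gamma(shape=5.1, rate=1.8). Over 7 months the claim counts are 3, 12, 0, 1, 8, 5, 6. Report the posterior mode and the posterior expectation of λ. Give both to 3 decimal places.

posterior mode = 4.443, posterior expectation = 4.557

Σ counts = 35. Posterior: Gamma(shape = 5.1+35 = 40.1, rate = 1.8+7 = 8.8).
Mode = (α−1)/β = 39.1/8.8 = 4.443.
Mean = α/β = 40.1/8.8 = 4.557.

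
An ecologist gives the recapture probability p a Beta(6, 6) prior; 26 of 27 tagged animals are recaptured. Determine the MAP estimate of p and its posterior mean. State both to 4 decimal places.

Posterior: Beta(6+26, 6+1) = Beta(32, 7).
Mode = (32−1)/(32+7−2) = 31/37 = 0.8378.
Mean = 32/(32+7) = 32/39 = 0.8205.

MAP = 0.8378, posterior mean = 0.8205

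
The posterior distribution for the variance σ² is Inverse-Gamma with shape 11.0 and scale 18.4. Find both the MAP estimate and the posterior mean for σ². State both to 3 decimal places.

MAP = 1.533, posterior mean = 1.840

Mode = β/(α+1) = 18.4/12.0 = 1.533.
Mean = β/(α−1) = 18.4/10.0 = 1.840.
The mean is pulled above the mode by the posterior's right skew.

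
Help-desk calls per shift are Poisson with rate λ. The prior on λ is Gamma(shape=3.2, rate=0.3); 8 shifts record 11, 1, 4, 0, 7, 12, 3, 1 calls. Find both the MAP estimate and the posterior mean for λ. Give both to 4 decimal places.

Σ counts = 39. Posterior: Gamma(shape = 3.2+39 = 42.2, rate = 0.3+8 = 8.3).
Mode = (α−1)/β = 41.2/8.3 = 4.9639.
Mean = α/β = 42.2/8.3 = 5.0843.

MAP = 4.9639; posterior mean = 5.0843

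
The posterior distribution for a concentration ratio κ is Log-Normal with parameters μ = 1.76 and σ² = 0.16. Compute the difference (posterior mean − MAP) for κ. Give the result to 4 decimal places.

Mode = exp(μ − σ²) = exp(1.60) = 4.9530.
Mean = exp(μ + σ²/2) = exp(1.840) = 6.2965.
Difference = 6.2965 − 4.9530 = 1.3435.

1.3435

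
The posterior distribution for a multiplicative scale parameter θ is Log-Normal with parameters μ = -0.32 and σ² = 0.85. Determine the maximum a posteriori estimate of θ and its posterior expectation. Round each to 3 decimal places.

Mode = exp(μ − σ²) = exp(-1.17) = 0.310.
Mean = exp(μ + σ²/2) = exp(0.105) = 1.111.
The mean is pulled above the mode by the posterior's right skew.

maximum a posteriori estimate = 0.310, posterior expectation = 1.111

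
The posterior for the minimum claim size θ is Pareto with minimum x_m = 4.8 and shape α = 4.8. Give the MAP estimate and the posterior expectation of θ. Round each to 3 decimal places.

θ_MAP = 4.800, E[θ|data] = 6.063

The Pareto density is strictly decreasing on [x_m, ∞), so the mode is x_m = 4.800.
Mean = α·x_m/(α−1) = 4.8·4.8/3.8 = 6.063.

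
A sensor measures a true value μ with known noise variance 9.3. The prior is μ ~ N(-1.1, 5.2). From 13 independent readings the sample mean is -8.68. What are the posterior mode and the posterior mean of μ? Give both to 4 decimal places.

MAP = -7.7633; posterior mean = -7.7633

Posterior for μ is Normal. Precision-weighted mean: (1/5.2·-1.1 + 13/9.3·-8.68) / (1/5.2 + 13/9.3) = -7.7633.
A Normal posterior is symmetric, so mode = mean.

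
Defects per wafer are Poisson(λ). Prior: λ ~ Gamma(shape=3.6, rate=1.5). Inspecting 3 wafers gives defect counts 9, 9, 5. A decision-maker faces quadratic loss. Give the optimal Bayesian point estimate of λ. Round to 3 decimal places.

5.911

Σ counts = 23. Posterior: Gamma(shape = 3.6+23 = 26.6, rate = 1.5+3 = 4.5).
Mode = (α−1)/β = 25.6/4.5 = 5.689.
Mean = α/β = 26.6/4.5 = 5.911.
Quadratic loss ⇒ the optimal estimator is the posterior mean.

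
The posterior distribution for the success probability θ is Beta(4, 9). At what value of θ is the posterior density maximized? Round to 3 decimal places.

Mode = (4−1)/(4+9−2) = 3/11 = 0.273.
Mean = 4/(4+9) = 4/13 = 0.308.
This is the posterior mode — the MAP estimate.

0.273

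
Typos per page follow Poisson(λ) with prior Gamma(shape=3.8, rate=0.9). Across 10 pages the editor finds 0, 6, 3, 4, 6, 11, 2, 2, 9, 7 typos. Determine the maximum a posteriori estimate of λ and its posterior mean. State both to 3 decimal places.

MAP = 4.844, posterior mean = 4.936

Σ counts = 50. Posterior: Gamma(shape = 3.8+50 = 53.8, rate = 0.9+10 = 10.9).
Mode = (α−1)/β = 52.8/10.9 = 4.844.
Mean = α/β = 53.8/10.9 = 4.936.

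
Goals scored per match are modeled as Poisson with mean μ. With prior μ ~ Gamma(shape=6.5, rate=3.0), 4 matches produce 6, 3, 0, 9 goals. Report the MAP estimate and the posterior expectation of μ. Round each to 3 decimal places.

MAP estimate = 3.357, posterior expectation = 3.500

Σ counts = 18. Posterior: Gamma(shape = 6.5+18 = 24.5, rate = 3.0+4 = 7.0).
Mode = (α−1)/β = 23.5/7.0 = 3.357.
Mean = α/β = 24.5/7.0 = 3.500.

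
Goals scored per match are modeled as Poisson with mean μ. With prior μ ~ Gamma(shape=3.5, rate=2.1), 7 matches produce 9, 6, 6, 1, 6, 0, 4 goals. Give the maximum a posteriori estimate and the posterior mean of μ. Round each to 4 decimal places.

maximum a posteriori estimate = 3.7912, posterior mean = 3.9011

Σ counts = 32. Posterior: Gamma(shape = 3.5+32 = 35.5, rate = 2.1+7 = 9.1).
Mode = (α−1)/β = 34.5/9.1 = 3.7912.
Mean = α/β = 35.5/9.1 = 3.9011.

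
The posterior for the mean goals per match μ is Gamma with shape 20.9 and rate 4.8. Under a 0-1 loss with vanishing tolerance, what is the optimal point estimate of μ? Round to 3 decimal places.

Mode = (α−1)/β = 19.9/4.8 = 4.146.
Mean = α/β = 20.9/4.8 = 4.354.
This is the posterior mode — the MAP estimate.

4.146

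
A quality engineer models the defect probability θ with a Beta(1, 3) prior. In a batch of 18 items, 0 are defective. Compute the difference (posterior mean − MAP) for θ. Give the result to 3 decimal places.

0.045

Posterior: Beta(1+0, 3+18) = Beta(1, 21).
Since α = 1 ≤ 1 and β > 1, the Beta density is monotone decreasing on [0,1]; the mode is at 0.
Mean = 1/(1+21) = 0.045.
Difference = 0.045 − 0.000 = 0.045.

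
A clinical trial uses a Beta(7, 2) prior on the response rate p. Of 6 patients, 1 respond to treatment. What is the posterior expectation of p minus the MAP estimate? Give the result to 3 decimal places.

-0.005

Posterior: Beta(7+1, 2+5) = Beta(8, 7).
Mode = (8−1)/(8+7−2) = 7/13 = 0.538.
Mean = 8/(8+7) = 8/15 = 0.533.
Difference = 0.533 − 0.538 = -0.005.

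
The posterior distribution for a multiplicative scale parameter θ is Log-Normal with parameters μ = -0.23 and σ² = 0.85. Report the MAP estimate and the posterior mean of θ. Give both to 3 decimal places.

MAP = 0.340, posterior mean = 1.215

Mode = exp(μ − σ²) = exp(-1.08) = 0.340.
Mean = exp(μ + σ²/2) = exp(0.195) = 1.215.
Mean > mode: the posterior has a right tail.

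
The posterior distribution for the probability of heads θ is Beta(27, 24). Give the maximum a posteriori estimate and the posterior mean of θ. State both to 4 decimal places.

Mode = (27−1)/(27+24−2) = 26/49 = 0.5306.
Mean = 27/(27+24) = 27/51 = 0.5294.

MAP = 0.5306, posterior mean = 0.5294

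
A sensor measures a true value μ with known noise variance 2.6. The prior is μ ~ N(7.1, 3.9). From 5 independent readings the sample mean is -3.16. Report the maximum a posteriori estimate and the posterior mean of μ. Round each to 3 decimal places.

Posterior for μ is Normal. Precision-weighted mean: (1/3.9·7.1 + 5/2.6·-3.16) / (1/3.9 + 5/2.6) = -1.953.
A Normal posterior is symmetric, so mode = mean.

MAP = -1.953; posterior mean = -1.953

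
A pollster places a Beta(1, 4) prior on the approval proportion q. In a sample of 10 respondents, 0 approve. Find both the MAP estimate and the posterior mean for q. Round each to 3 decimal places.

Posterior: Beta(1+0, 4+10) = Beta(1, 14).
Since α = 1 ≤ 1 and β > 1, the Beta density is monotone decreasing on [0,1]; the mode is at 0.
Mean = 1/(1+14) = 0.067.
The posterior is right-skewed, so the mean exceeds the mode.

MAP: 0.000. Posterior mean: 0.067.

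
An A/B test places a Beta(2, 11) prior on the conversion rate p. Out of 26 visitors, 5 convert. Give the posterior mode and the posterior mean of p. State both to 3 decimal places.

MAP: 0.162. Posterior mean: 0.179.

Posterior: Beta(2+5, 11+21) = Beta(7, 32).
Mode = (7−1)/(7+32−2) = 6/37 = 0.162.
Mean = 7/(7+32) = 7/39 = 0.179.
Right-skewed posterior ⇒ mode < mean.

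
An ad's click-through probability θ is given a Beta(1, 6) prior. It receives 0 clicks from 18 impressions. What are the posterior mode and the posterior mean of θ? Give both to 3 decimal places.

Posterior: Beta(1+0, 6+18) = Beta(1, 24).
Since α = 1 ≤ 1 and β > 1, the Beta density is monotone decreasing on [0,1]; the mode is at 0.
Mean = 1/(1+24) = 0.040.
The posterior is right-skewed, so the mean exceeds the mode.

posterior mode = 0.000, posterior mean = 0.040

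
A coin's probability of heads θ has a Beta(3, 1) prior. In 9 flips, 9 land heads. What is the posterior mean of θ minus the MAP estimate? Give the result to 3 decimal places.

-0.077

Posterior: Beta(3+9, 1+0) = Beta(12, 1).
Since β = 1 ≤ 1 and α > 1, the Beta density is monotone increasing on [0,1]; the mode is at 1.
Mean = 12/(12+1) = 0.923.
Difference = 0.923 − 1.000 = -0.077.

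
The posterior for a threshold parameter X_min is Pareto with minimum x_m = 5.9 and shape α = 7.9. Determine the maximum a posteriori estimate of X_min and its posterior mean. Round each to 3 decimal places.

MAP = 5.900; posterior mean = 6.755

The Pareto density is strictly decreasing on [x_m, ∞), so the mode is x_m = 5.900.
Mean = α·x_m/(α−1) = 7.9·5.9/6.9 = 6.755.
The mean is pulled above the mode by the posterior's right skew.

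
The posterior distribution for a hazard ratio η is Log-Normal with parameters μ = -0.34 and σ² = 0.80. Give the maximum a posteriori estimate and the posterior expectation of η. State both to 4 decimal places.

MAP = 0.3198; posterior mean = 1.0618

Mode = exp(μ − σ²) = exp(-1.14) = 0.3198.
Mean = exp(μ + σ²/2) = exp(0.060) = 1.0618.
Right-skewed posterior ⇒ mode < mean.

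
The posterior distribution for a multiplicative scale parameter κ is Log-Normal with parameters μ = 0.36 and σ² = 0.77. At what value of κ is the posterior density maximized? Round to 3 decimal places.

0.664

Mode = exp(μ − σ²) = exp(-0.41) = 0.664.
Mean = exp(μ + σ²/2) = exp(0.745) = 2.106.
This is the posterior mode — the MAP estimate.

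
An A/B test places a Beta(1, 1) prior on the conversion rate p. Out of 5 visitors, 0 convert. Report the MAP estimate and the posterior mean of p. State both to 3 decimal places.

MAP = 0.000; posterior mean = 0.143

Posterior: Beta(1+0, 1+5) = Beta(1, 6).
Since α = 1 ≤ 1 and β > 1, the Beta density is monotone decreasing on [0,1]; the mode is at 0.
Mean = 1/(1+6) = 0.143.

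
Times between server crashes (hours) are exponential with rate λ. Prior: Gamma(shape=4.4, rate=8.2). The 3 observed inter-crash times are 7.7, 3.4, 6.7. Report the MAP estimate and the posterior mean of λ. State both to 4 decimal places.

MAP estimate = 0.2462, posterior mean = 0.2846

Σ times = 17.8. Posterior: Gamma(shape = 4.4+3 = 7.4, rate = 8.2+17.8 = 26.0).
Mode = (α−1)/β = 6.4/26.0 = 0.2462.
Mean = α/β = 7.4/26.0 = 0.2846.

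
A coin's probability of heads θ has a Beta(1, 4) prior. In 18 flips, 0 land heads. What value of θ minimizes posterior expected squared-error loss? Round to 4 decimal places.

Posterior: Beta(1+0, 4+18) = Beta(1, 22).
Since α = 1 ≤ 1 and β > 1, the Beta density is monotone decreasing on [0,1]; the mode is at 0.
Mean = 1/(1+22) = 0.0435.
Squared-error loss ⇒ the optimal estimator is the posterior mean.

0.0435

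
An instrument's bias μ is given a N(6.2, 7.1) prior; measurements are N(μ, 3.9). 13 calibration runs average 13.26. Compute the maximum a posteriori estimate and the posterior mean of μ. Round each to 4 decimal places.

MAP = 12.9738, posterior mean = 12.9738

Posterior for μ is Normal. Precision-weighted mean: (1/7.1·6.2 + 13/3.9·13.26) / (1/7.1 + 13/3.9) = 12.9738.
A Normal posterior is symmetric, so mode = mean.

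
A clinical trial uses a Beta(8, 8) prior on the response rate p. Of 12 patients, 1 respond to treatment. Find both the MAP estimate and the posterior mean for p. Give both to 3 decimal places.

MAP = 0.308; posterior mean = 0.321

Posterior: Beta(8+1, 8+11) = Beta(9, 19).
Mode = (9−1)/(9+19−2) = 8/26 = 0.308.
Mean = 9/(9+19) = 9/28 = 0.321.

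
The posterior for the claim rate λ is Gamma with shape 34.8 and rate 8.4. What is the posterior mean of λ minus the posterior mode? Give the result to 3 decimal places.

Mode = (α−1)/β = 33.8/8.4 = 4.024.
Mean = α/β = 34.8/8.4 = 4.143.
Difference = 4.143 − 4.024 = 0.119.
Right-skewed posterior ⇒ mode < mean.

0.119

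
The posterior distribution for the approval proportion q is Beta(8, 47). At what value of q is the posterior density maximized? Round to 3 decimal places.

0.132

Mode = (8−1)/(8+47−2) = 7/53 = 0.132.
Mean = 8/(8+47) = 8/55 = 0.145.
This is the posterior mode — the MAP estimate.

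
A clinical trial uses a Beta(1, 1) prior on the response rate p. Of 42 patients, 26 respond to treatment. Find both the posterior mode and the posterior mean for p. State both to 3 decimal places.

Posterior: Beta(1+26, 1+16) = Beta(27, 17).
Mode = (27−1)/(27+17−2) = 26/42 = 0.619.
Mean = 27/(27+17) = 27/44 = 0.614.

posterior mode = 0.619, posterior mean = 0.614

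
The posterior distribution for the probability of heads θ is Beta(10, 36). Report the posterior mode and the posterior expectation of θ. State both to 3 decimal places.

Mode = (10−1)/(10+36−2) = 9/44 = 0.205.
Mean = 10/(10+36) = 10/46 = 0.217.

MAP = 0.205; posterior mean = 0.217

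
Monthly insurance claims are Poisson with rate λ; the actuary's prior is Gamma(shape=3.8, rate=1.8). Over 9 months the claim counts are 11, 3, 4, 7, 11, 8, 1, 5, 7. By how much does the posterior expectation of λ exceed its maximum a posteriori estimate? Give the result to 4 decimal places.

Σ counts = 57. Posterior: Gamma(shape = 3.8+57 = 60.8, rate = 1.8+9 = 10.8).
Mode = (α−1)/β = 59.8/10.8 = 5.5370.
Mean = α/β = 60.8/10.8 = 5.6296.
Difference = 5.6296 − 5.5370 = 0.0926.

0.0926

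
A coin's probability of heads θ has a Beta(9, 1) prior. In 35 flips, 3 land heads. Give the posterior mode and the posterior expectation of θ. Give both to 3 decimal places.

MAP: 0.256. Posterior mean: 0.267.

Posterior: Beta(9+3, 1+32) = Beta(12, 33).
Mode = (12−1)/(12+33−2) = 11/43 = 0.256.
Mean = 12/(12+33) = 12/45 = 0.267.
The posterior is right-skewed, so the mean exceeds the mode.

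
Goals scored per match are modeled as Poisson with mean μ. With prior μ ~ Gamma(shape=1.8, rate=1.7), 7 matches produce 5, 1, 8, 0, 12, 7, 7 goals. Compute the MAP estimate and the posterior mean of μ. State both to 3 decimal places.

μ_MAP = 4.690, E[μ|data] = 4.805

Σ counts = 40. Posterior: Gamma(shape = 1.8+40 = 41.8, rate = 1.7+7 = 8.7).
Mode = (α−1)/β = 40.8/8.7 = 4.690.
Mean = α/β = 41.8/8.7 = 4.805.
The mean is pulled above the mode by the posterior's right skew.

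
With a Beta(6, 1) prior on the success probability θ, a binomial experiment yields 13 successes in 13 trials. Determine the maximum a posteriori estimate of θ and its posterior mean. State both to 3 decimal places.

MAP = 1.000, posterior mean = 0.950

Posterior: Beta(6+13, 1+0) = Beta(19, 1).
Since β = 1 ≤ 1 and α > 1, the Beta density is monotone increasing on [0,1]; the mode is at 1.
Mean = 19/(19+1) = 0.950.
The mean is pulled below the mode by the posterior's left skew.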